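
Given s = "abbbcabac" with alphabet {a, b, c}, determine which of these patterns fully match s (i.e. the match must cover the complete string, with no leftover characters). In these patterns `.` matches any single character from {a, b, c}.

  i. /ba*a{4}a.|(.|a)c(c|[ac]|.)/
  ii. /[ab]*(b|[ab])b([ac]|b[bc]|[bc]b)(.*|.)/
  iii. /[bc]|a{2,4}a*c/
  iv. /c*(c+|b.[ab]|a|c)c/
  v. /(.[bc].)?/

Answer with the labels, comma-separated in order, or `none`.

i → no match
ii → match
iii → no match
iv → no match
v → no match

ii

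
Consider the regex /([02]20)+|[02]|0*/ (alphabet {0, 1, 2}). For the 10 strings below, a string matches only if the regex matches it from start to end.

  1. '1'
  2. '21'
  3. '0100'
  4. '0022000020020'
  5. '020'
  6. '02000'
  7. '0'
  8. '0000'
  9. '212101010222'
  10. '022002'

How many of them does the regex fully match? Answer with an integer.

1. '1' → no match
2. '21' → no match
3. '0100' → no match
4 → no match
5. '020' → match
6. '02000' → no match
7. '0' → match
8. '0000' → match
9. '212101010222' → no match
10. '022002' → no match
Total matched: 3

3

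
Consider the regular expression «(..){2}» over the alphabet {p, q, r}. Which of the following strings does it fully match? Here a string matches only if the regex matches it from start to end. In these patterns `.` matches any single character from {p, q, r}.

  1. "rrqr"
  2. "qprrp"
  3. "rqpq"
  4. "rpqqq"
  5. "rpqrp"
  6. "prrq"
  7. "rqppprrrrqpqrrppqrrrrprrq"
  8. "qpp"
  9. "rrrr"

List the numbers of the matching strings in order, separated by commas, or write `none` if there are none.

1 → match
2 → no match
3 → match
4 → no match
5 → no match
6 → match
7 → no match
8 → no match
9 → match

1, 3, 6, 9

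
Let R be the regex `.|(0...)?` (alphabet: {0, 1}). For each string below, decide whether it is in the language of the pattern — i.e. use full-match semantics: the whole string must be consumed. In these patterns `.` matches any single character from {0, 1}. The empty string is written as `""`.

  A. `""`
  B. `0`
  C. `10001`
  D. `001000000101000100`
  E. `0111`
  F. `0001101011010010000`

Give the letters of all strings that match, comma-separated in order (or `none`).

A. `""` → match
B. `0` → match
C. `10001` → no match
D → no match
E. `0111` → match
F → no match

A, B, E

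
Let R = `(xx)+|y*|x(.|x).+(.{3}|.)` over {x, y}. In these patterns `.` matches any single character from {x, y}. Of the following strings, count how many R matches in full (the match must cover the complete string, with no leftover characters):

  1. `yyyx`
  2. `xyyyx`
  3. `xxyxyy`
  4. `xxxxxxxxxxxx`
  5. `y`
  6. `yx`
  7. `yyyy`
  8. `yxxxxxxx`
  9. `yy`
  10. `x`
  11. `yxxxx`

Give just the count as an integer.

1. `yyyx` → no match
2. `xyyyx` → match
3. `xxyxyy` → match
4. `xxxxxxxxxxxx` → match
5. `y` → match
6. `yx` → no match
7. `yyyy` → match
8. `yxxxxxxx` → no match
9. `yy` → match
10. `x` → no match
11. `yxxxx` → no match
Total matched: 6

6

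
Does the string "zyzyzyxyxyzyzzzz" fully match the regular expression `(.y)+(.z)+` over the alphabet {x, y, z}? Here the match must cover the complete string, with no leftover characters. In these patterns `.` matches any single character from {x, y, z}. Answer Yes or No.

Yes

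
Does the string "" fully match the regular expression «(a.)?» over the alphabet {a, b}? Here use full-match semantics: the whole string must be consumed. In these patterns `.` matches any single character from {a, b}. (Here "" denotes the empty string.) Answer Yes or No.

Yes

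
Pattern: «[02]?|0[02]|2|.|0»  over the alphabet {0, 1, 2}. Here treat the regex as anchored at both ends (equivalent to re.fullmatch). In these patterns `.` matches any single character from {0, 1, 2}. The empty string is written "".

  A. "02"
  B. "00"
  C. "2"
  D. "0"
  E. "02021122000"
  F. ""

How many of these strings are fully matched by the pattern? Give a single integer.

5

A. "02" → match
B. "00" → match
C. "2" → match
D. "0" → match
E. "02021122000" → no match
F. "" → match
Total matched: 5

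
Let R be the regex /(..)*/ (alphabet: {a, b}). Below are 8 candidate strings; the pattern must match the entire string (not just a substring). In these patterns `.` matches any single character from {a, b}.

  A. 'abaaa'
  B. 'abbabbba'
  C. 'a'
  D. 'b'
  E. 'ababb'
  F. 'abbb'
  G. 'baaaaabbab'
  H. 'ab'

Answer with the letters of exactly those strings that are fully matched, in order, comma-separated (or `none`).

B, F, G, H

A → no match
B → match
C → no match
D → no match
E → no match
F → match
G → match
H → match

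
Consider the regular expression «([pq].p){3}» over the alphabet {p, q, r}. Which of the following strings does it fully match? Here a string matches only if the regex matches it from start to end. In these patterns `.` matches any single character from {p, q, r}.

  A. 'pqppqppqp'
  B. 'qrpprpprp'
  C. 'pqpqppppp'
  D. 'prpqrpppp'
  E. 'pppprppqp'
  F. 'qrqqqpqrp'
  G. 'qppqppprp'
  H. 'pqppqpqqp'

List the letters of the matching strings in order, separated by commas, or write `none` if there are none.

A, B, C, D, E, G, H

A. 'pqppqppqp' → match
B. 'qrpprpprp' → match
C. 'pqpqppppp' → match
D. 'prpqrpppp' → match
E. 'pppprppqp' → match
F. 'qrqqqpqrp' → no match
G. 'qppqppprp' → match
H. 'pqppqpqqp' → match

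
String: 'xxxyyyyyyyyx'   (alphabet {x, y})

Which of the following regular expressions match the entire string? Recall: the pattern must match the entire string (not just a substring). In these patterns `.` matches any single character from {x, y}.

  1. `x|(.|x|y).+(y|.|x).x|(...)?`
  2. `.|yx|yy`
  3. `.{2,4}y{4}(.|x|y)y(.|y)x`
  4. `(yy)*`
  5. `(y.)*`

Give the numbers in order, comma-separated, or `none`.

1, 3

1 → match
2 → no match
3 → match
4 → no match
5 → no match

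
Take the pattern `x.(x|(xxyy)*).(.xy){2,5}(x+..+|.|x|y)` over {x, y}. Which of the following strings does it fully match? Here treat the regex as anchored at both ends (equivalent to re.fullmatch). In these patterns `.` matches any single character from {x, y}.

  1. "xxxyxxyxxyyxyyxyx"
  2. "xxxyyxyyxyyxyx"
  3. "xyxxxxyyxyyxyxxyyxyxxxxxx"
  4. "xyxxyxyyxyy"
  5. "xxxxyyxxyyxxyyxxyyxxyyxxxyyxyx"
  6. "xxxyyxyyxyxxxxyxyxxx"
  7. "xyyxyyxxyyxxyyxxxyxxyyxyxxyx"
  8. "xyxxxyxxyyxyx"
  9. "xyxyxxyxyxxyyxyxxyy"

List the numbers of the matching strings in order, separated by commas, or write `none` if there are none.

1 → match
2 → match
3 → match
4 → match
5 → match
6 → match
7 → no match
8 → match
9 → no match

1, 2, 3, 4, 5, 6, 8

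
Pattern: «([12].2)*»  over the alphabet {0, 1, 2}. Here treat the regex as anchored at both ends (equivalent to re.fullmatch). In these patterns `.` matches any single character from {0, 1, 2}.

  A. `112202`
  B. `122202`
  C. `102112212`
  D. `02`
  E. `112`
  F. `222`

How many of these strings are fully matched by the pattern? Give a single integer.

A → match
B → match
C → match
D → no match
E → match
F → match
Total matched: 5

5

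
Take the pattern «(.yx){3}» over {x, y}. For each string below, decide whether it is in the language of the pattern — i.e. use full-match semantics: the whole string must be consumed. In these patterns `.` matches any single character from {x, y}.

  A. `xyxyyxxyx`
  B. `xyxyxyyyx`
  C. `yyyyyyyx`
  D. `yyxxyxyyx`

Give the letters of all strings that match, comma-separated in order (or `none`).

A, D

A → match
B → no match
C → no match
D → match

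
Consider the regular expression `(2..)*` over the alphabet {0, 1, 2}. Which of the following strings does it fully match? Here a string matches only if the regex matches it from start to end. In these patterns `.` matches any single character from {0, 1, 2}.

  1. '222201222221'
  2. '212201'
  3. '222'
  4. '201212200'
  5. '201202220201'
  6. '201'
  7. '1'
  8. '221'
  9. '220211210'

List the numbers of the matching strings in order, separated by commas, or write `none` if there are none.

1. '222201222221' → match
2. '212201' → match
3. '222' → match
4. '201212200' → match
5. '201202220201' → match
6. '201' → match
7. '1' → no match
8. '221' → match
9. '220211210' → match

1, 2, 3, 4, 5, 6, 8, 9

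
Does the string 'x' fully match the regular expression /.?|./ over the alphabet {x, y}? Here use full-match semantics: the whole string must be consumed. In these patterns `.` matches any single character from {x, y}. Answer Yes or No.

Yes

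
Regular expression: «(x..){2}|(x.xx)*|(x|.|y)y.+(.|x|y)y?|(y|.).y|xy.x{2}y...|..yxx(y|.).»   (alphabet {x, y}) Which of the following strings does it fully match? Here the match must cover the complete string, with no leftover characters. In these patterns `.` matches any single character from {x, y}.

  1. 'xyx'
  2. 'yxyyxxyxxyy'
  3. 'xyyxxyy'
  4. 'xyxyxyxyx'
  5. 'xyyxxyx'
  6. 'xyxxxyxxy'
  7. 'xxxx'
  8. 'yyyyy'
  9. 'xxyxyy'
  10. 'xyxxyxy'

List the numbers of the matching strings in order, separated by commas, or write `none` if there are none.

3, 4, 5, 6, 7, 8, 9, 10

1. 'xyx' → no match
2. 'yxyyxxyxxyy' → no match
3. 'xyyxxyy' → match
4. 'xyxyxyxyx' → match
5. 'xyyxxyx' → match
6. 'xyxxxyxxy' → match
7. 'xxxx' → match
8. 'yyyyy' → match
9. 'xxyxyy' → match
10. 'xyxxyxy' → match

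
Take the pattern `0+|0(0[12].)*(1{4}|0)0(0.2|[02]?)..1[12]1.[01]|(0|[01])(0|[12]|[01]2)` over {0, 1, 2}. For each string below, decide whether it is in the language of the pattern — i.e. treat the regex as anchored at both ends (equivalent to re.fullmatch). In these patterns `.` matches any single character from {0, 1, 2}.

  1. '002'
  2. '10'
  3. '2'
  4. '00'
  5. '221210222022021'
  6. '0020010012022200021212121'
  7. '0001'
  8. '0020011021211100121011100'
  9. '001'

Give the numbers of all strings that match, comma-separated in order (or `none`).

1 → match
2 → match
3 → no match
4 → match
5 → no match
6 → no match
7 → no match
8 → no match
9 → no match

1, 2, 4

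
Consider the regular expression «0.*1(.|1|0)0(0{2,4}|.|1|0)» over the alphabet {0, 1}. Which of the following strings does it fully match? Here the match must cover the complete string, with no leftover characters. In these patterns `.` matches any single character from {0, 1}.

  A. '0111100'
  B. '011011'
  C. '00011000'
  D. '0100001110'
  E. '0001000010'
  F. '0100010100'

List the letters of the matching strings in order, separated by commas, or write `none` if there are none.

A. '0111100' → match
B. '011011' → no match
C. '00011000' → match
D. '0100001110' → no match
E. '0001000010' → no match
F. '0100010100' → no match

A, C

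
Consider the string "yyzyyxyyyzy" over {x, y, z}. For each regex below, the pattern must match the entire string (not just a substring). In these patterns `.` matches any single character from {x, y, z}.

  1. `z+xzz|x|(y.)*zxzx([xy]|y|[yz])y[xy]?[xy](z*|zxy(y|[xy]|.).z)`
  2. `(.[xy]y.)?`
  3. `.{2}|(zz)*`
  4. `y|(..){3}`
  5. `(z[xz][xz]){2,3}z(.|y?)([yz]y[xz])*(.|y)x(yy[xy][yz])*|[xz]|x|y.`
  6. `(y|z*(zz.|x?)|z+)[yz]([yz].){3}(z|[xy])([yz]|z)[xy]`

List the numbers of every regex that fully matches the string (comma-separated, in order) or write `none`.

6

1 → no match
2 → no match
3 → no match
4 → no match
5 → no match
6 → match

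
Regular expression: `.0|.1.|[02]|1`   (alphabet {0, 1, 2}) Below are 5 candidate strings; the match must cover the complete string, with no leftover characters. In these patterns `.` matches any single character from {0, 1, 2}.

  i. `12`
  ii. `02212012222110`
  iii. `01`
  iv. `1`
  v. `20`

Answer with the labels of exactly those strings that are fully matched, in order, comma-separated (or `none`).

iv, v

i → no match
ii → no match
iii → no match
iv → match
v → match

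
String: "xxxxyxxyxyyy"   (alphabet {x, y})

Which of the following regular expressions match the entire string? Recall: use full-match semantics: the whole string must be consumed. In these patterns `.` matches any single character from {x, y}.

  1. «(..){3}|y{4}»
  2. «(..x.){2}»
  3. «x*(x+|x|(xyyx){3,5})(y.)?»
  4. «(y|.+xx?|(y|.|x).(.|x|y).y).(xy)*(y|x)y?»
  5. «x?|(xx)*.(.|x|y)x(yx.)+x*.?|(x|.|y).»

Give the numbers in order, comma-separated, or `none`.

1 → no match
2 → no match
3 → no match
4 → match
5 → no match

4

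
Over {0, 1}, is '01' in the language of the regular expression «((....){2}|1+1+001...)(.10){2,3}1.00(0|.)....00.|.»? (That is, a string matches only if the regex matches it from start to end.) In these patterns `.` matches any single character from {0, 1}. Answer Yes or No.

No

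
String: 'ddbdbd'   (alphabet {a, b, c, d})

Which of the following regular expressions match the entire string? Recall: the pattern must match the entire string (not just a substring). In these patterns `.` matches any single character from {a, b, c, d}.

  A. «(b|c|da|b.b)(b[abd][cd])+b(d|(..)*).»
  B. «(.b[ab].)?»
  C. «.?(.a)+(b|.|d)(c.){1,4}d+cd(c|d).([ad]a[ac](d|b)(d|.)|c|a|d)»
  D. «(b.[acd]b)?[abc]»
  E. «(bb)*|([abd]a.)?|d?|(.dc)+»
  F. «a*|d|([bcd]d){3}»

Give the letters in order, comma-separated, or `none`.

F

A → no match
B → no match
C → no match
D → no match
E → no match
F → match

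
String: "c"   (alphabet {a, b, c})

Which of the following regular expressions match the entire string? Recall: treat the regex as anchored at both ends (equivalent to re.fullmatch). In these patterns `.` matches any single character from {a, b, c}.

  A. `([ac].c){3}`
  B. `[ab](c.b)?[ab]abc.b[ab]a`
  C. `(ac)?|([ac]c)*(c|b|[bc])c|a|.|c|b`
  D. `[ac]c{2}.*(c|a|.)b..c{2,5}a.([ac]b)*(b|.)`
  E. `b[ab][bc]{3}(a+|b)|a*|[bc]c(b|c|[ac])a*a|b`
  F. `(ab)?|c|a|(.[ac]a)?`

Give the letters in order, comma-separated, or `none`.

C, F

A → no match
B → no match — must end with "a"
C → match
D → no match
E → no match
F → match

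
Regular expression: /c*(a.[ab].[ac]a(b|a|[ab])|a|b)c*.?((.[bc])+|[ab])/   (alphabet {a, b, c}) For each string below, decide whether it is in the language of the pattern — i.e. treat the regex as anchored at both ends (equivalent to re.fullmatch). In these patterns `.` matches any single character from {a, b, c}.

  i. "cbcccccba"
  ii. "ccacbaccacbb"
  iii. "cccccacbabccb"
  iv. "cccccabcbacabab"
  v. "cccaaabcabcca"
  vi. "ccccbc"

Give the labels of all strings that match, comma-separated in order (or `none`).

i. "cbcccccba" → match
ii. "ccacbaccacbb" → no match
iii → no match
iv → match
v → match
vi. "ccccbc" → no match

i, iv, v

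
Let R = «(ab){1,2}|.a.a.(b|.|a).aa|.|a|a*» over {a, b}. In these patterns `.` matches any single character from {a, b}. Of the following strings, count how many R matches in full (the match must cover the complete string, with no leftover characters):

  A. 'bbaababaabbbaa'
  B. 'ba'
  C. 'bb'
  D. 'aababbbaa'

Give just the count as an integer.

1

A → no match
B. 'ba' → no match
C. 'bb' → no match
D. 'aababbbaa' → match
Total matched: 1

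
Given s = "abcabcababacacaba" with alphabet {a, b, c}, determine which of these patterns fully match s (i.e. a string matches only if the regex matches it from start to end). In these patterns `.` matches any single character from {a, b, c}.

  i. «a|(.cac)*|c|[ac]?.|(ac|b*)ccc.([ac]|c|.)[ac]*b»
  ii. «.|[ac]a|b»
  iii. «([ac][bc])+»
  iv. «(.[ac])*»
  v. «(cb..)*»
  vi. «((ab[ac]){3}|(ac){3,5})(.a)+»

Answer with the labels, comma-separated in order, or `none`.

i → no match
ii → no match
iii → no match
iv → no match
v → no match
vi → match

vi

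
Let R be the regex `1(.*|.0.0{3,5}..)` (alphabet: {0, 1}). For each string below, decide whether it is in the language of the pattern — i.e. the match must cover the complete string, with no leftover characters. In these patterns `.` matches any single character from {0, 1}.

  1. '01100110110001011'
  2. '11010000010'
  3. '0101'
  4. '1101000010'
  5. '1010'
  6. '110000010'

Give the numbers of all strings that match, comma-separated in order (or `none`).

2, 4, 5, 6

1 → no match — must start with '1'
2 → match
3 → no match — must start with '1'
4 → match
5 → match
6 → match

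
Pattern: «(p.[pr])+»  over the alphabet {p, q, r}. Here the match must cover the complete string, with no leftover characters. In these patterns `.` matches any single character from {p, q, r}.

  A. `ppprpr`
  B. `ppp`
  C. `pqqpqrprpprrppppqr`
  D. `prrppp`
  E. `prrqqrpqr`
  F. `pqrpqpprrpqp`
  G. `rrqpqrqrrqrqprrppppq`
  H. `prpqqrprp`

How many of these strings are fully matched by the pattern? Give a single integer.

3

A → no match
B → match
C → no match
D → match
E → no match
F → match
G → no match — must start with `p`
H → no match
Total matched: 3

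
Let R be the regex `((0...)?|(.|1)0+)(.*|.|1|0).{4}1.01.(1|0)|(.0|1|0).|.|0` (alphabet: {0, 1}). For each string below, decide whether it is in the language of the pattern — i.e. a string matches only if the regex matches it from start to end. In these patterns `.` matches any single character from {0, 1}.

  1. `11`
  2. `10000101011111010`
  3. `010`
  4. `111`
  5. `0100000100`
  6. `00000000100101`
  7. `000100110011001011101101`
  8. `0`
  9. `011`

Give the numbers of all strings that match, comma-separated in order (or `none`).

1 → match
2 → no match
3 → no match
4 → no match
5 → no match
6 → match
7 → no match
8 → match
9 → no match

1, 6, 8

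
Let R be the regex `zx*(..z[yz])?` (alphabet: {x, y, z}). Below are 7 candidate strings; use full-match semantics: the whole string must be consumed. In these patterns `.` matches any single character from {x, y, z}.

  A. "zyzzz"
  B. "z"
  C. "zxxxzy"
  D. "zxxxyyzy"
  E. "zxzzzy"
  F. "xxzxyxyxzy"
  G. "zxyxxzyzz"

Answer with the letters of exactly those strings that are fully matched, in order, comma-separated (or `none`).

A. "zyzzz" → match
B. "z" → match
C. "zxxxzy" → match
D. "zxxxyyzy" → match
E. "zxzzzy" → match
F. "xxzxyxyxzy" → no match — must start with "z"
G. "zxyxxzyzz" → no match

A, B, C, D, E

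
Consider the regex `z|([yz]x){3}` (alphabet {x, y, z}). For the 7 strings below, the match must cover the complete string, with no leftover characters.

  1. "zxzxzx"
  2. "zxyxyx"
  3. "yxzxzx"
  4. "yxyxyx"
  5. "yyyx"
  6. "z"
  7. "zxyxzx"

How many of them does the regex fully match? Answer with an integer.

1 → match
2 → match
3 → match
4 → match
5 → no match
6 → match
7 → match
Total matched: 6

6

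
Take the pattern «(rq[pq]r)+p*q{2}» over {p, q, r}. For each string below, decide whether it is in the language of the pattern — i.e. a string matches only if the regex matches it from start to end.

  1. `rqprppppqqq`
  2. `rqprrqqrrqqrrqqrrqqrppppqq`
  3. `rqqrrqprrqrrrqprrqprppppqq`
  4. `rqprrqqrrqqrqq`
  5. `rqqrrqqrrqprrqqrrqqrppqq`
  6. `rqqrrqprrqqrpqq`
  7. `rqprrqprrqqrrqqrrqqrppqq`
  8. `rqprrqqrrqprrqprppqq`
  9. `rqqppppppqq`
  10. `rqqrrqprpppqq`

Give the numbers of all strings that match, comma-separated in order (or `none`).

2, 4, 5, 6, 7, 8, 10

1 → no match
2 → match
3 → no match
4 → match
5 → match
6 → match
7 → match
8 → match
9 → no match
10 → match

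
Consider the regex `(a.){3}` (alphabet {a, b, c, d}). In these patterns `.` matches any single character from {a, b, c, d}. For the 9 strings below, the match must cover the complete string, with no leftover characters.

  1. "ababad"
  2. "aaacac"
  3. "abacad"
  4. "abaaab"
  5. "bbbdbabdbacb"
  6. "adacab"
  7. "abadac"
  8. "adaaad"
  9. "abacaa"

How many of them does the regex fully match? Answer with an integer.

8

1 → match
2 → match
3 → match
4 → match
5 → no match — must start with "a"
6 → match
7 → match
8 → match
9 → match
Total matched: 8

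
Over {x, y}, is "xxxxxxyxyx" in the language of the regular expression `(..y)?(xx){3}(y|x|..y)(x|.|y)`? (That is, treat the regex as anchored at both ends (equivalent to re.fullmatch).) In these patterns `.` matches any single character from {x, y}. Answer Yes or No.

Yes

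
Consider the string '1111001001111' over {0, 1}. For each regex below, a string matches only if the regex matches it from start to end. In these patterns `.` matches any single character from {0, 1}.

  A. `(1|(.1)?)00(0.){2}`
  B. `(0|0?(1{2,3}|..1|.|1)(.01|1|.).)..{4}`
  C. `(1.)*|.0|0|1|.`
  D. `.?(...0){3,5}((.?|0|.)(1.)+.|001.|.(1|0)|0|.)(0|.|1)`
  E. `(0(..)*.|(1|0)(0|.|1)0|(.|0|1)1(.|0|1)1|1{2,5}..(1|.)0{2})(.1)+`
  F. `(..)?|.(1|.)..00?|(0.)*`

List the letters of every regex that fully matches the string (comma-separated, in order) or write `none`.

E

A → no match
B → no match
C → no match
D → no match
E → match
F → no match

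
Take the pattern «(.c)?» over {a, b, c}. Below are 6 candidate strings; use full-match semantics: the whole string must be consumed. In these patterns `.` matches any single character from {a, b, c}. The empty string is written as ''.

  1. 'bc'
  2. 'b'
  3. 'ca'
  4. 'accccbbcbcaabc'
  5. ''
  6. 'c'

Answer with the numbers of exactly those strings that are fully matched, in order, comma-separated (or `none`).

1, 5

1 → match
2 → no match
3 → no match
4 → no match
5 → match
6 → no match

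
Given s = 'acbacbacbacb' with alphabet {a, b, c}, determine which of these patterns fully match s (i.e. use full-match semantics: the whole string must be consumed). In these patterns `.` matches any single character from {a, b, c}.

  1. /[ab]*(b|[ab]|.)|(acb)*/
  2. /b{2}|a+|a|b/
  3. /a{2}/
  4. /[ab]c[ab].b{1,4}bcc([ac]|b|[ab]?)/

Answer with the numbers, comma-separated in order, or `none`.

1 → match
2 → no match
3 → no match — must end with 'a'
4 → no match

1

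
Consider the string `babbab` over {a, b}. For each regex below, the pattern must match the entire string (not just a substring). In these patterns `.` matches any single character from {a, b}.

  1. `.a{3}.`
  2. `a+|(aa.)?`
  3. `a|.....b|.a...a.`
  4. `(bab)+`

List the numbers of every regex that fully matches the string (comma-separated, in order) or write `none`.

1 → no match
2 → no match
3 → match
4 → match

3, 4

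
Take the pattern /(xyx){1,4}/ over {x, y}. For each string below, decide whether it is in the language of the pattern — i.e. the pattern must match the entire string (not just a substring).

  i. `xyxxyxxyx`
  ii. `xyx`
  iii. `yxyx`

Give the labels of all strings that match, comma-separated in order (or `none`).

i → match
ii → match
iii → no match — must start with `xyx`

i, ii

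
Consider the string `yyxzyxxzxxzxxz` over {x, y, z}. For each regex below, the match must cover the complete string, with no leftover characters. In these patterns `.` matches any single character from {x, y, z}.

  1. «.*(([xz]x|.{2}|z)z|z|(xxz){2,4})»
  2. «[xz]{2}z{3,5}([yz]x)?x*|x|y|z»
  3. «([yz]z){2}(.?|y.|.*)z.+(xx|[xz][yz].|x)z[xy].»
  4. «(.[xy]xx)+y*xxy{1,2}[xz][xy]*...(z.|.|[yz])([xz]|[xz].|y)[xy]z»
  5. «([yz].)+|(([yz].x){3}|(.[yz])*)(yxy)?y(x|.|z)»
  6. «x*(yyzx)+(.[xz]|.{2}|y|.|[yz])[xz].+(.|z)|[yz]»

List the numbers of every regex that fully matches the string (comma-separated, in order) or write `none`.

1 → match
2 → no match
3 → no match
4 → no match
5 → no match
6 → no match

1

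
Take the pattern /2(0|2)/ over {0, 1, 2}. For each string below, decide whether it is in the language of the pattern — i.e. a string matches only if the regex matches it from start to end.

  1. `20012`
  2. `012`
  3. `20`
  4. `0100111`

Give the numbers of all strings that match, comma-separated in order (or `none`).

1 → no match
2 → no match — must start with `2`
3 → match
4 → no match — must start with `2`

3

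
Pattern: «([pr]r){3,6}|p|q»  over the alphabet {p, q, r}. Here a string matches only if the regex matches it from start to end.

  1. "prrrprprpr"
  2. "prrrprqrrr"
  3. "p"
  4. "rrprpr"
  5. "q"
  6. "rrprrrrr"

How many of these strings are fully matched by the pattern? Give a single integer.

1 → match
2 → no match
3 → match
4 → match
5 → match
6 → match
Total matched: 5

5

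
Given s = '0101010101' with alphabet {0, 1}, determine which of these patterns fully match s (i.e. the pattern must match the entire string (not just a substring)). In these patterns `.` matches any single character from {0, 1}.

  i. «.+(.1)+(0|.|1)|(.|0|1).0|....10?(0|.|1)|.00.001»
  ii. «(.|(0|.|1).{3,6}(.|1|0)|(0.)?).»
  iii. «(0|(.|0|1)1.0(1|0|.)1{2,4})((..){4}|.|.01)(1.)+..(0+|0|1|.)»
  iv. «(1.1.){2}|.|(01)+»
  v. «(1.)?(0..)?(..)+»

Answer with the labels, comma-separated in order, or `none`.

iv, v

i → no match
ii → no match
iii → no match
iv → match
v → match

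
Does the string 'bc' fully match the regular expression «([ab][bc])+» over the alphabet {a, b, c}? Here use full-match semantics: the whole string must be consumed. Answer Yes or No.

Yes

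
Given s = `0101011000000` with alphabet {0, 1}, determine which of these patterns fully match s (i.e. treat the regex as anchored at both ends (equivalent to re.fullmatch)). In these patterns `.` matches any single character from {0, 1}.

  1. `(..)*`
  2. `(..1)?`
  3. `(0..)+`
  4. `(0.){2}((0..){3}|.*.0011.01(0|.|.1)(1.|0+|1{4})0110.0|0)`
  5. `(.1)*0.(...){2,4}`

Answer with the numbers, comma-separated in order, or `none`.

1 → no match
2 → no match
3 → no match
4 → match
5 → match

4, 5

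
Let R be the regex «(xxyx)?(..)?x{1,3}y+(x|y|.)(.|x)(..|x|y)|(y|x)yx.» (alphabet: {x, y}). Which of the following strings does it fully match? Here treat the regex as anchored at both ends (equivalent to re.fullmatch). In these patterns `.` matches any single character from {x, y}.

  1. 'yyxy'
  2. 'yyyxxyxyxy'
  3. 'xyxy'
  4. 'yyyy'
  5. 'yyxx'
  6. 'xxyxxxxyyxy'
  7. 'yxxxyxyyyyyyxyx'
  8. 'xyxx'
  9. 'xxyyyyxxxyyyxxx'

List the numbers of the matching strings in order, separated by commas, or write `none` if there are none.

1 → match
2 → no match
3 → match
4 → no match
5 → match
6 → match
7 → no match
8 → match
9 → no match

1, 3, 5, 6, 8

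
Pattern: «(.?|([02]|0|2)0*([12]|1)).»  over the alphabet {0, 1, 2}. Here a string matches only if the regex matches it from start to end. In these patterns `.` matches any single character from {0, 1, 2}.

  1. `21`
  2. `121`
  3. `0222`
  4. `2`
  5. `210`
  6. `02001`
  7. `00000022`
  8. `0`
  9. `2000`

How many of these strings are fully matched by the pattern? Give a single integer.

5

1. `21` → match
2. `121` → no match
3. `0222` → no match
4. `2` → match
5. `210` → match
6. `02001` → no match
7. `00000022` → match
8. `0` → match
9. `2000` → no match
Total matched: 5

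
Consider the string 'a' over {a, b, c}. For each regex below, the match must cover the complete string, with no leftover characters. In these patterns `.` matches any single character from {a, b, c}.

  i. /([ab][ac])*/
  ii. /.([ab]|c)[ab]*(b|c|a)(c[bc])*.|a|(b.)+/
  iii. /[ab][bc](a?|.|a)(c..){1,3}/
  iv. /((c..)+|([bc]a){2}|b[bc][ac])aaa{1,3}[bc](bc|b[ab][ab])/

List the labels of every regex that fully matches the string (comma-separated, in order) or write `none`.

i → no match
ii → match
iii → no match
iv → no match

ii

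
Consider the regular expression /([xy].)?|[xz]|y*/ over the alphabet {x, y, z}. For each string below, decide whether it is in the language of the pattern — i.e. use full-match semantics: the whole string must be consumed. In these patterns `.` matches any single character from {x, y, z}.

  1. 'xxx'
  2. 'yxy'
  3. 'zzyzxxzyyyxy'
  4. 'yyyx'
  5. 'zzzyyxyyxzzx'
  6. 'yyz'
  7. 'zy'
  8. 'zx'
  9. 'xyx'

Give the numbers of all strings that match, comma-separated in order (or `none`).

1 → no match
2 → no match
3 → no match
4 → no match
5 → no match
6 → no match
7 → no match
8 → no match
9 → no match

none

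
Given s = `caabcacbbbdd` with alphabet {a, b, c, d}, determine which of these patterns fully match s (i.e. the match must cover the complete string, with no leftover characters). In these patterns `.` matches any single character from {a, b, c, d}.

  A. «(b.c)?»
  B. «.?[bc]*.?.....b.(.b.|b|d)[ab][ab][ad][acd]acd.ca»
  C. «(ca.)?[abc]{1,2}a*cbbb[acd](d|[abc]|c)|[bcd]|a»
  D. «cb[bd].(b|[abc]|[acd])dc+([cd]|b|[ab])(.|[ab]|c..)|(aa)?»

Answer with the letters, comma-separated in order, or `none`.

C

A → no match
B → no match — must end with `ca`
C → match
D → no match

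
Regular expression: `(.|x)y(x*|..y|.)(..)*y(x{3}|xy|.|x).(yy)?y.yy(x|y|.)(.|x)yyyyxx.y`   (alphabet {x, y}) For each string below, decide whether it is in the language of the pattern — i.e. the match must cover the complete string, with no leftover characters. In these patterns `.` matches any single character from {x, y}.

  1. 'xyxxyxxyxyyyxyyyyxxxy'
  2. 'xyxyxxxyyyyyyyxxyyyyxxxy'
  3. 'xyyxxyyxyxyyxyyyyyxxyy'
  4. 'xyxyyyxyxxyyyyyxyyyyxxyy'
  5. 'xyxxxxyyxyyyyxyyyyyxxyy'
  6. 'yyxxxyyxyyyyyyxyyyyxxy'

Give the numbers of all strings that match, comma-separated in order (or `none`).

1, 2, 3, 4, 5

1 → match
2 → match
3 → match
4 → match
5 → match
6 → no match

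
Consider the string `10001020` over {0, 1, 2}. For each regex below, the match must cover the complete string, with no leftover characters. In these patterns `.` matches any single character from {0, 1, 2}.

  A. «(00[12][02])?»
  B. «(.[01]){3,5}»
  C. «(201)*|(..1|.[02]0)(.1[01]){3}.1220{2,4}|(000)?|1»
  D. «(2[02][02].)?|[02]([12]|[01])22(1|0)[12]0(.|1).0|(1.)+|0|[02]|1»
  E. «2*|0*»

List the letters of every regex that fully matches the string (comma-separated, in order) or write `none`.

A → no match
B → match
C → no match
D → no match
E → no match

B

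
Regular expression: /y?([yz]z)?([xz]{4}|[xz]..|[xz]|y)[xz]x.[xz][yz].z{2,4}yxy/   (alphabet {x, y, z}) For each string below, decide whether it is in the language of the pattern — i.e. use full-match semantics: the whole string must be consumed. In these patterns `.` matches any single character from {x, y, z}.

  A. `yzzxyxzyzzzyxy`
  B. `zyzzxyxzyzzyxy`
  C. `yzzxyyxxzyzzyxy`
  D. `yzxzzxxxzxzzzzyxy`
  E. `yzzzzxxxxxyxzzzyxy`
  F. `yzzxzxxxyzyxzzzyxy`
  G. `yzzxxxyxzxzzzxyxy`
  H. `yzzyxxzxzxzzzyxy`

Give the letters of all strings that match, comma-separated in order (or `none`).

A, B, D, E, F, H

A → match
B → match
C → no match
D → match
E → match
F → match
G → no match — must end with `zyxy`
H → match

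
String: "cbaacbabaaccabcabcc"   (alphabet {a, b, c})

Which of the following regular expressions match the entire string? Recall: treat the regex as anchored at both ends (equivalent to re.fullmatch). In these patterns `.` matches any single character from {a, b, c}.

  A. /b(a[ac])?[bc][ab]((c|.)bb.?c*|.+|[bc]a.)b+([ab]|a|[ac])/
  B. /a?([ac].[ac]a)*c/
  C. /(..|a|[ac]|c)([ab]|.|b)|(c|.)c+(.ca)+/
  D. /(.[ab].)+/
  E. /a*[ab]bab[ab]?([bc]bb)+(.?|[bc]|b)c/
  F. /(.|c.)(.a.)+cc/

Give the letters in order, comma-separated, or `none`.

A → no match — must start with "b"
B → no match
C → no match
D → no match
E → no match
F → match

F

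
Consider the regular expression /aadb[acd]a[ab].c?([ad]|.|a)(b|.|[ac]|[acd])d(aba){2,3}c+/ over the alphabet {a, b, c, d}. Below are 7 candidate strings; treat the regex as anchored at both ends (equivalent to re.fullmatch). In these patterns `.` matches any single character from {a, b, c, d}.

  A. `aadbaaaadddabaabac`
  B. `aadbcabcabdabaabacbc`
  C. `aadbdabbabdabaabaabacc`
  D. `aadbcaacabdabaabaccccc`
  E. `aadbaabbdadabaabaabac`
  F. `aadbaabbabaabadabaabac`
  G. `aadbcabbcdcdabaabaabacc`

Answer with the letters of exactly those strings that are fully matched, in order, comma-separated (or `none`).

A, C, D, E, G

A → match
B → no match
C → match
D → match
E → match
F → no match
G → match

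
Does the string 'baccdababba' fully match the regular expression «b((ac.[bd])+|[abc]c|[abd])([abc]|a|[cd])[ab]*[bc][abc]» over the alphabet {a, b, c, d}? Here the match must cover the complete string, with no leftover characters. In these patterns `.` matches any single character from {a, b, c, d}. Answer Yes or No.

Yes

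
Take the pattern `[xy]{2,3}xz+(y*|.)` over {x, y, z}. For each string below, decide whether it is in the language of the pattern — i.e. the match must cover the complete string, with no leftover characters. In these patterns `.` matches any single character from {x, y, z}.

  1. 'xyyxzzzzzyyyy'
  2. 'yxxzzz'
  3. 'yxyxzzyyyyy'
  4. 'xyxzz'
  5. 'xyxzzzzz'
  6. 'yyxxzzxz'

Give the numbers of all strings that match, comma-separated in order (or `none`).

1 → match
2 → match
3 → match
4 → match
5 → match
6 → no match

1, 2, 3, 4, 5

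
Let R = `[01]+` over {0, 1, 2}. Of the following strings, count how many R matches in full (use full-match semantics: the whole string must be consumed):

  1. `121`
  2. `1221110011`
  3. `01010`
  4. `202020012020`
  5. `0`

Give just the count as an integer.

1 → no match
2 → no match
3 → match
4 → no match
5 → match
Total matched: 2

2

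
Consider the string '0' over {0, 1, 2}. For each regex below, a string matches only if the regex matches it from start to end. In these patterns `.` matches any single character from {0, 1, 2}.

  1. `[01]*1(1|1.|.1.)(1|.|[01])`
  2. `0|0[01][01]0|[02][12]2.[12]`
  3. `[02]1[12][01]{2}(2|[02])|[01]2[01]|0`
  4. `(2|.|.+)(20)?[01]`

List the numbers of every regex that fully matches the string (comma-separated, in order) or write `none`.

2, 3

1 → no match
2 → match
3 → match
4 → no match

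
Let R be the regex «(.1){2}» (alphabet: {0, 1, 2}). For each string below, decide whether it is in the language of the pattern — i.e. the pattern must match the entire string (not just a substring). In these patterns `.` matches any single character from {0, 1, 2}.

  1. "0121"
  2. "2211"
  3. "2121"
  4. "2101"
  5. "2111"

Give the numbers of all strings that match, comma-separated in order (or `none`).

1 → match
2 → no match
3 → match
4 → match
5 → match

1, 3, 4, 5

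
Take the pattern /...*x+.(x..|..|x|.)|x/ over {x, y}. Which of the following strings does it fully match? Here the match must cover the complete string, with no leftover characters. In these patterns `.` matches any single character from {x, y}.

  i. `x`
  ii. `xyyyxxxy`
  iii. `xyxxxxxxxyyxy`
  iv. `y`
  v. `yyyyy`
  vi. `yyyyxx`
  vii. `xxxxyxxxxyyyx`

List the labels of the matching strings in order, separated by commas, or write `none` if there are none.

i, ii

i. `x` → match
ii. `xyyyxxxy` → match
iii → no match
iv. `y` → no match
v. `yyyyy` → no match
vi. `yyyyxx` → no match
vii → no match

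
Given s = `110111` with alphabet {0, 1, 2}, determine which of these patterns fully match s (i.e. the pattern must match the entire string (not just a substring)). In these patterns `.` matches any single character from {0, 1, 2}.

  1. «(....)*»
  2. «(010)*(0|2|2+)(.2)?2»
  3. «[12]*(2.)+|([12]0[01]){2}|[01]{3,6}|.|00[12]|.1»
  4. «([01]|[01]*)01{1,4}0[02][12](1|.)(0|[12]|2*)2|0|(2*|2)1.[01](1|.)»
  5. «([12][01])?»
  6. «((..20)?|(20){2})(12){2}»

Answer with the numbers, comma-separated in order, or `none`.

1 → no match
2 → no match — must end with `2`
3 → match
4 → no match
5 → no match
6 → no match — must end with `12`

3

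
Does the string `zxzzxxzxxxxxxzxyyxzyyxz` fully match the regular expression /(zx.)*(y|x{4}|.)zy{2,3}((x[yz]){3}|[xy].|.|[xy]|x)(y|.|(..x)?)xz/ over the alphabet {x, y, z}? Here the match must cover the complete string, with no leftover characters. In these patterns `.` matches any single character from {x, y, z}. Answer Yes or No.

No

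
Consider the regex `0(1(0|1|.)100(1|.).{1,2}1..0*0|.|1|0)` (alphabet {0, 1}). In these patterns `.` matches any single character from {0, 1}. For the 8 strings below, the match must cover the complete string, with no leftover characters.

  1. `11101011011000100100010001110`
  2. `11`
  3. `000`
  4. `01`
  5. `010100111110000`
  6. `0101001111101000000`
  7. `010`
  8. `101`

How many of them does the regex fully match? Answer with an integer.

1 → no match — must start with `0`
2. `11` → no match — must start with `0`
3. `000` → no match
4. `01` → match
5 → match
6 → no match
7. `010` → no match
8. `101` → no match — must start with `0`
Total matched: 2

2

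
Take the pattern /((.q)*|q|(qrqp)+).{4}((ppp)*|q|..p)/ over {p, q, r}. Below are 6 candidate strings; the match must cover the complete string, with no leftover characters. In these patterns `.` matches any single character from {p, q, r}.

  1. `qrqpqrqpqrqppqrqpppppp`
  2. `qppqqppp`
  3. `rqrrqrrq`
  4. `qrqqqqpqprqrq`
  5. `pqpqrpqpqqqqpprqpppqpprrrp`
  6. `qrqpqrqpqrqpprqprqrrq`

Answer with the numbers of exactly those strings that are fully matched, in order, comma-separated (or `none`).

1 → match
2 → match
3 → no match
4 → no match
5 → no match
6 → no match

1, 2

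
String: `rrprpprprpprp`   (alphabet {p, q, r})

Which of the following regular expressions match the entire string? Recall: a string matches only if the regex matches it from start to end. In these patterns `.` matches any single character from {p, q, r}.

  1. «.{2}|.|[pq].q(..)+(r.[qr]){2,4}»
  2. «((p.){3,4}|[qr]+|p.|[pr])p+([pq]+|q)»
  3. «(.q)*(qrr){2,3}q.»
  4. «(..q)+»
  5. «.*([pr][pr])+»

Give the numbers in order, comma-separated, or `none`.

1 → no match
2 → no match
3 → no match
4 → no match — must end with `q`
5 → match

5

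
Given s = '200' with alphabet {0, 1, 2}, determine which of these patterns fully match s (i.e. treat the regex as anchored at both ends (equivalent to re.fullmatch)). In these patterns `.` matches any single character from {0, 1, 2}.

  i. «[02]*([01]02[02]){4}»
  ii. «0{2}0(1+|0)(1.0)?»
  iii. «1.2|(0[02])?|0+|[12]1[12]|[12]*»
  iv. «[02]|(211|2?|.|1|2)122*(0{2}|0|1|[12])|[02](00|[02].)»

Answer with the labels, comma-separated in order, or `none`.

i → no match
ii → no match — must start with '0'
iii → no match
iv → match

iv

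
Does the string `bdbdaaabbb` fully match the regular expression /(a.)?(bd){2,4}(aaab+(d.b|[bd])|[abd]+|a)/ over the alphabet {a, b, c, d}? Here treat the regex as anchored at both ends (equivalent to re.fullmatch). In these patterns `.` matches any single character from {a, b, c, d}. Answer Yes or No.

Yes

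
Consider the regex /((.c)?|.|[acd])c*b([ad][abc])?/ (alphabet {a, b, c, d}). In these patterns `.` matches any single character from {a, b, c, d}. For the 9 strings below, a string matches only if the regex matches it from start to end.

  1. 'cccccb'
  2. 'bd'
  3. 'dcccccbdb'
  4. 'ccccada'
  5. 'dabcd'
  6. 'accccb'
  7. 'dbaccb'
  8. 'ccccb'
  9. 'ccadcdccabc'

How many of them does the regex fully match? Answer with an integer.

1 → match
2 → no match
3 → match
4 → no match
5 → no match
6 → match
7 → no match
8 → match
9 → no match
Total matched: 4

4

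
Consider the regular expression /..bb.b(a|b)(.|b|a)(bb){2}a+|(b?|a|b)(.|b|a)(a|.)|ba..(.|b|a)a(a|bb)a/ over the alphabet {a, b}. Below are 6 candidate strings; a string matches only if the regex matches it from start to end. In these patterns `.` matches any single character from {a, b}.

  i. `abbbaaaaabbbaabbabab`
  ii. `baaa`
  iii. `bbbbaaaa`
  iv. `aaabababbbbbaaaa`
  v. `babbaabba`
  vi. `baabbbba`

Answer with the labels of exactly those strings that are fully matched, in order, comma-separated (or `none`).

v

i → no match
ii. `baaa` → no match
iii. `bbbbaaaa` → no match
iv → no match
v. `babbaabba` → match
vi. `baabbbba` → no match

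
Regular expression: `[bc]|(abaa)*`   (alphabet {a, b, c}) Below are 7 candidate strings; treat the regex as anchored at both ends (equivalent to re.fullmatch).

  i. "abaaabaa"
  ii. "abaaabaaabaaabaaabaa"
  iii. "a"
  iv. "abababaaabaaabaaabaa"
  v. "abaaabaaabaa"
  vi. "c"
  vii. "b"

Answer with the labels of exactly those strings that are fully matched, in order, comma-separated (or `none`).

i → match
ii → match
iii → no match
iv → no match
v → match
vi → match
vii → match

i, ii, v, vi, vii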